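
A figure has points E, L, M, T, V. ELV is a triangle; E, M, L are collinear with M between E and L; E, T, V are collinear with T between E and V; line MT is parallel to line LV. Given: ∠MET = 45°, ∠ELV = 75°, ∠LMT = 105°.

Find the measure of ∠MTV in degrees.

∠MTV = 120°

1. ∠LEV = 45°  [M on EL, T on EV]
2. ∠EVL = 60°  [△ELV]
3. ∠ETM = 60°  [MT∥LV, corresponding at T]
4. ∠MTV = 120°  [linear pair at T on EV]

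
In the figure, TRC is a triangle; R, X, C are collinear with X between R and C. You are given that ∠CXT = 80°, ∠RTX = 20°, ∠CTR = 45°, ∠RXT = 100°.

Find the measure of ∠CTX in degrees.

∠CTX = 25°

1. ∠TRX = 60°  [△TRX]
2. ∠CRT = 60°  [X on ray RC]
3. ∠RCT = 75°  [△TRC]
4. ∠TCX = 75°  [X on ray CR]
5. ∠CTX = 25°  [△TXC]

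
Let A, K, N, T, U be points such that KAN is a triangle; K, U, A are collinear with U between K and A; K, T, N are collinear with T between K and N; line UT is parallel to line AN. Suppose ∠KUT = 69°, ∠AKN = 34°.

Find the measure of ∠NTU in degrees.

∠NTU = 103°

1. ∠KAN = 69°  [UT∥AN, corresponding at U]
2. ∠ANK = 77°  [△KAN]
3. ∠KTU = 77°  [UT∥AN, corresponding at T]
4. ∠NTU = 103°  [linear pair at T on KN]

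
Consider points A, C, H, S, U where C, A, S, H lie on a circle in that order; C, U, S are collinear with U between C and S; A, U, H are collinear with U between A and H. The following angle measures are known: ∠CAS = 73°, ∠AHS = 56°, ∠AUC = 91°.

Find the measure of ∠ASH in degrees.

∠ASH = 84°

1. ∠ACS = 56°  [same arc AS]
2. ∠AUS = 89°  [linear pair at U on CS]
3. ∠ASC = 51°  [△CAS]
4. ∠HAS = 40°  [△AUS]
5. ∠ASH = 84°  [△ASH]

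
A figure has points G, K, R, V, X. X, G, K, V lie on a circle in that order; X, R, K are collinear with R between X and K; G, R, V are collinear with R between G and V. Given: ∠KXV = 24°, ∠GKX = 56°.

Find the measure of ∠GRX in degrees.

1. ∠KGV = 24°  [same arc KV]
2. ∠GRK = 100°  [△GRK]
3. ∠GRX = 80°  [linear pair at R on XK]

∠GRX = 80°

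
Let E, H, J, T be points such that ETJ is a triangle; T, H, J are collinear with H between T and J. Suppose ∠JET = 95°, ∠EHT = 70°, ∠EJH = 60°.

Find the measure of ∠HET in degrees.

1. ∠EJT = 60°  [H on ray JT]
2. ∠ETJ = 25°  [△ETJ]
3. ∠ETH = 25°  [H on ray TJ]
4. ∠HET = 85°  [△ETH]

∠HET = 85°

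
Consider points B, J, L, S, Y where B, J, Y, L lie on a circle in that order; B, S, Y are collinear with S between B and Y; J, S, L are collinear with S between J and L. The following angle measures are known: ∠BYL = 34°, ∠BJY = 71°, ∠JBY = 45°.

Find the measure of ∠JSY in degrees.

∠JSY = 79°

1. ∠BJL = 34°  [same arc BL]
2. ∠BSJ = 101°  [△BSJ]
3. ∠JSY = 79°  [linear pair at S on BY]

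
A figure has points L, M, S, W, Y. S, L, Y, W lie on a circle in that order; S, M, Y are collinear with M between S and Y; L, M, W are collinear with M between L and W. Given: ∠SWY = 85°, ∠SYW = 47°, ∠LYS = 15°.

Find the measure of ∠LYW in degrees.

∠LYW = 62°

1. ∠SLY = 95°  [cyclic SLYW, opposite ∠L+∠W]
2. ∠WSY = 48°  [△SYW]
3. ∠LSY = 70°  [△SLY]
4. ∠WLY = 48°  [same arc YW]
5. ∠LWY = 70°  [same arc LY]
6. ∠LYW = 62°  [△LYW]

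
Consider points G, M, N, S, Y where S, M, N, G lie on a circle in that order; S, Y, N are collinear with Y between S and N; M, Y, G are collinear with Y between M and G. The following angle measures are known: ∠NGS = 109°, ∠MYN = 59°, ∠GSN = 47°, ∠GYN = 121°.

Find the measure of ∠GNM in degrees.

∠GNM = 98°

1. ∠GNS = 24°  [△SNG]
2. ∠GMN = 47°  [same arc NG]
3. ∠MGN = 35°  [△NYG]
4. ∠GNM = 98°  [△MNG]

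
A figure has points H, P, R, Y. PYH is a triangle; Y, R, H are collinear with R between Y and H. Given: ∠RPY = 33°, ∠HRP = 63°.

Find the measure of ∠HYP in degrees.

∠HYP = 30°

1. ∠PRY = 117°  [linear pair at R on YH]
2. ∠PYR = 30°  [△PYR]
3. ∠HYP = 30°  [R on ray YH]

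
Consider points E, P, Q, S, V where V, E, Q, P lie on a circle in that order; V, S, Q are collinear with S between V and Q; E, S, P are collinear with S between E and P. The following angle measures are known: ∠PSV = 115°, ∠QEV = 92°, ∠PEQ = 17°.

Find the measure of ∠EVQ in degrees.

∠EVQ = 40°

1. ∠ESQ = 115°  [vertical angles at S]
2. ∠EQV = 48°  [△ESQ]
3. ∠EVQ = 40°  [△VEQ]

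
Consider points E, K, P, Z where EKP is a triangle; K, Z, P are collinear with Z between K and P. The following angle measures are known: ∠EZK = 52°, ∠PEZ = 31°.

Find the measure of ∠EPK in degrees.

1. ∠EZP = 128°  [linear pair at Z on KP]
2. ∠EPZ = 21°  [△EZP]
3. ∠EPK = 21°  [Z on ray PK]

∠EPK = 21°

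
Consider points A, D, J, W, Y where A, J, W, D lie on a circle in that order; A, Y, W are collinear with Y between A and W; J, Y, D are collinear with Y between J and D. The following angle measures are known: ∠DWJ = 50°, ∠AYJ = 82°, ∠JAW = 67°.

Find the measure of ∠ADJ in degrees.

1. ∠DAJ = 130°  [cyclic AJWD, opposite ∠A+∠W]
2. ∠AJD = 31°  [△AYJ]
3. ∠ADJ = 19°  [△AJD]

∠ADJ = 19°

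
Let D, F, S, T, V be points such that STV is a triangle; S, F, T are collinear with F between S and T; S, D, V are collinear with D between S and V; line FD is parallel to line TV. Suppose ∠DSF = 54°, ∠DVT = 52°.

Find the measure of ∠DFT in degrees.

1. ∠TSV = 54°  [F on ST, D on SV]
2. ∠SVT = 52°  [D on ray VS]
3. ∠STV = 74°  [△STV]
4. ∠DFS = 74°  [FD∥TV, corresponding at F]
5. ∠DFT = 106°  [linear pair at F on ST]

∠DFT = 106°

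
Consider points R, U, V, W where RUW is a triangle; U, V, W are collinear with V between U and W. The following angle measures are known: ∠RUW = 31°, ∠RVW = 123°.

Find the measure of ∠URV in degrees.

∠URV = 92°

1. ∠RUV = 31°  [V on ray UW]
2. ∠RVU = 57°  [linear pair at V on UW]
3. ∠URV = 92°  [△RUV]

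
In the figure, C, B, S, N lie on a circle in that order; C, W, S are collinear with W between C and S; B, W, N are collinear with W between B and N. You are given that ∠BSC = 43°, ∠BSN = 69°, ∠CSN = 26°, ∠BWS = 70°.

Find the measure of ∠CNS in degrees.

1. ∠BNC = 43°  [same arc CB]
2. ∠CWN = 70°  [vertical angles at W]
3. ∠NCS = 67°  [△CWN]
4. ∠CNS = 87°  [△CSN]

∠CNS = 87°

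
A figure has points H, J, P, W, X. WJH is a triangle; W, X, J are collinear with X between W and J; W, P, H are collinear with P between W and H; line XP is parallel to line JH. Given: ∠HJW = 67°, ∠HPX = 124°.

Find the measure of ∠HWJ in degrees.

1. ∠PXW = 67°  [XP∥JH, corresponding at X]
2. ∠WPX = 56°  [linear pair at P on WH]
3. ∠PWX = 57°  [△WXP]
4. ∠HWJ = 57°  [X on WJ, P on WH]

∠HWJ = 57°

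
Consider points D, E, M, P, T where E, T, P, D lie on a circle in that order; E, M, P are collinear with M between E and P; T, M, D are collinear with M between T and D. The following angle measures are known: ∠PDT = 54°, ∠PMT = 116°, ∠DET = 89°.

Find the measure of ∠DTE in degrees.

1. ∠PET = 54°  [same arc TP]
2. ∠EMT = 64°  [linear pair at M on EP]
3. ∠DTE = 62°  [△EMT]

∠DTE = 62°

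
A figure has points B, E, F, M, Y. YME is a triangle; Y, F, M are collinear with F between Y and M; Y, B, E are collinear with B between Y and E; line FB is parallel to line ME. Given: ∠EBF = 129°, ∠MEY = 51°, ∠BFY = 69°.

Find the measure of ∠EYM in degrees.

∠EYM = 60°

1. ∠FBY = 51°  [linear pair at B on YE]
2. ∠BYF = 60°  [△YFB]
3. ∠EYM = 60°  [F on YM, B on YE]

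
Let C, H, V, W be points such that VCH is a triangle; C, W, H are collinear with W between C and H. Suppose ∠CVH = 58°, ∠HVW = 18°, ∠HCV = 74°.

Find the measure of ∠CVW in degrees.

1. ∠CHV = 48°  [△VCH]
2. ∠VCW = 74°  [W on ray CH]
3. ∠VHW = 48°  [W on ray HC]
4. ∠HWV = 114°  [△VWH]
5. ∠CWV = 66°  [linear pair at W on CH]
6. ∠CVW = 40°  [△VCW]

∠CVW = 40°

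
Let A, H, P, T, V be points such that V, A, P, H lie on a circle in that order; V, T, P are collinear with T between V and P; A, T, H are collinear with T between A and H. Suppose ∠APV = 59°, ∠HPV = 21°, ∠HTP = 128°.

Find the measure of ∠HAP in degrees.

∠HAP = 69°

1. ∠AHV = 59°  [same arc VA]
2. ∠HTV = 52°  [linear pair at T on VP]
3. ∠HVP = 69°  [△VTH]
4. ∠HAP = 69°  [same arc PH]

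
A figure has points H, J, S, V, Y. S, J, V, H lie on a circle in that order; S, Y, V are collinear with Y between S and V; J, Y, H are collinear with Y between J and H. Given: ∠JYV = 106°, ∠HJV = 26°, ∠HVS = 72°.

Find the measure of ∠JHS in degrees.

∠JHS = 48°

1. ∠HYS = 106°  [vertical angles at Y]
2. ∠HSV = 26°  [same arc VH]
3. ∠JHS = 48°  [△SYH]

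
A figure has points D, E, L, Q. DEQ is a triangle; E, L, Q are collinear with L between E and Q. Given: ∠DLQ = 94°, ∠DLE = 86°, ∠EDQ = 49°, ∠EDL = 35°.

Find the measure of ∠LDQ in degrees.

∠LDQ = 14°

1. ∠DEL = 59°  [△DEL]
2. ∠DEQ = 59°  [L on ray EQ]
3. ∠DQE = 72°  [△DEQ]
4. ∠DQL = 72°  [L on ray QE]
5. ∠LDQ = 14°  [△DLQ]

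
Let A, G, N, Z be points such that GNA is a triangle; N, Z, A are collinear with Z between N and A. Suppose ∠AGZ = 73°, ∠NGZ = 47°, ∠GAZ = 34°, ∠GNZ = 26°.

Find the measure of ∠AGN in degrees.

1. ∠GAN = 34°  [Z on ray AN]
2. ∠ANG = 26°  [Z on ray NA]
3. ∠AGN = 120°  [△GNA]

∠AGN = 120°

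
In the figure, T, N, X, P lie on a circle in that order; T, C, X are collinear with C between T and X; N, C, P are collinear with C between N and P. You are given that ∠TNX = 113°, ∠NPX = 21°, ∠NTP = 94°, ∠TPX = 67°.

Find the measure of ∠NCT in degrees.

1. ∠NTX = 21°  [same arc NX]
2. ∠NXP = 86°  [cyclic TNXP, opposite ∠T+∠X]
3. ∠NXT = 46°  [△TNX]
4. ∠PNX = 73°  [△NXP]
5. ∠NCX = 61°  [△NCX]
6. ∠NCT = 119°  [linear pair at C on TX]

∠NCT = 119°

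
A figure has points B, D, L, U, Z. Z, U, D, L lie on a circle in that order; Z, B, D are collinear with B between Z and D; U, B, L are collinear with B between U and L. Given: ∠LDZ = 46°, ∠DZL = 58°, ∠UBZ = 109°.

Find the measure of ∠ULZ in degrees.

∠ULZ = 51°

1. ∠DUL = 58°  [same arc DL]
2. ∠DBU = 71°  [linear pair at B on ZD]
3. ∠UDZ = 51°  [△UBD]
4. ∠ULZ = 51°  [same arc ZU]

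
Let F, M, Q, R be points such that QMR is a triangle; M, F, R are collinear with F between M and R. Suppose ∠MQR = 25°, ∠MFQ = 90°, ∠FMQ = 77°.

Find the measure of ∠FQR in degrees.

1. ∠QFR = 90°  [linear pair at F on MR]
2. ∠QMR = 77°  [F on ray MR]
3. ∠MRQ = 78°  [△QMR]
4. ∠FRQ = 78°  [F on ray RM]
5. ∠FQR = 12°  [△QFR]

∠FQR = 12°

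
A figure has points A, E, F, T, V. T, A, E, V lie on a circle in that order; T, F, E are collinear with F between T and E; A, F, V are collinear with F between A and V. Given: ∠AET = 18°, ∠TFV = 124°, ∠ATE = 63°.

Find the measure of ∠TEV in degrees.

1. ∠EFV = 56°  [linear pair at F on TE]
2. ∠AVE = 63°  [same arc AE]
3. ∠TEV = 61°  [△EFV]

∠TEV = 61°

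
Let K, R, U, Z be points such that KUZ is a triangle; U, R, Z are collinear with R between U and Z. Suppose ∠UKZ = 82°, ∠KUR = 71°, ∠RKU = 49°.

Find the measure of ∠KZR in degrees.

1. ∠KUZ = 71°  [R on ray UZ]
2. ∠KZU = 27°  [△KUZ]
3. ∠KZR = 27°  [R on ray ZU]

∠KZR = 27°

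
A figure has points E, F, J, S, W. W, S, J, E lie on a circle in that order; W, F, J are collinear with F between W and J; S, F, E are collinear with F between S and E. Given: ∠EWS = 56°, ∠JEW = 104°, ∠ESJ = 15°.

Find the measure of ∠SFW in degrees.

∠SFW = 78°

1. ∠EJS = 124°  [cyclic WSJE, opposite ∠W+∠J]
2. ∠EWJ = 15°  [same arc JE]
3. ∠JES = 41°  [△SJE]
4. ∠EJW = 61°  [△WJE]
5. ∠JWS = 41°  [same arc SJ]
6. ∠ESW = 61°  [same arc WE]
7. ∠SFW = 78°  [△WFS]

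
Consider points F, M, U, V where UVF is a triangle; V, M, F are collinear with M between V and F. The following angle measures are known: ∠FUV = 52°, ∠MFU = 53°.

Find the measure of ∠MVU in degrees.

∠MVU = 75°

1. ∠UFV = 53°  [M on ray FV]
2. ∠FVU = 75°  [△UVF]
3. ∠MVU = 75°  [M on ray VF]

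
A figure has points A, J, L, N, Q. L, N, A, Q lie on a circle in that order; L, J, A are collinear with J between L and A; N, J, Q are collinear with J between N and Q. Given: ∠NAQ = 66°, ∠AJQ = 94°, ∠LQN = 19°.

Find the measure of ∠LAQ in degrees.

1. ∠NLQ = 114°  [cyclic LNAQ, opposite ∠L+∠A]
2. ∠LNQ = 47°  [△LNQ]
3. ∠LAQ = 47°  [same arc LQ]

∠LAQ = 47°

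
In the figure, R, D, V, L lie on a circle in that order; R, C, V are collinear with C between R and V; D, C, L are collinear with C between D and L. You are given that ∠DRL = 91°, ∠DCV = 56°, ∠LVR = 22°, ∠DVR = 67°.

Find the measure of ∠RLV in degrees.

1. ∠LCR = 56°  [vertical angles at C]
2. ∠DLR = 67°  [same arc RD]
3. ∠LRV = 57°  [△RCL]
4. ∠RLV = 101°  [△RVL]

∠RLV = 101°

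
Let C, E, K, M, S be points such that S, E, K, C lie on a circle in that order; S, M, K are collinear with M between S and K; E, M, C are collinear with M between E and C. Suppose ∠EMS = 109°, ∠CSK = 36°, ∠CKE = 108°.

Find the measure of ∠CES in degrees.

1. ∠CMK = 109°  [vertical angles at M]
2. ∠CEK = 36°  [same arc KC]
3. ∠ECK = 36°  [△EKC]
4. ∠CKS = 35°  [△KMC]
5. ∠CES = 35°  [same arc SC]

∠CES = 35°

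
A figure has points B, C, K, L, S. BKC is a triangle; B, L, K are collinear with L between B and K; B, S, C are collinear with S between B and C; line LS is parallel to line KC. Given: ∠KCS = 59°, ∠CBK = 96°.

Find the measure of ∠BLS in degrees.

∠BLS = 25°

1. ∠BCK = 59°  [S on ray CB]
2. ∠BKC = 25°  [△BKC]
3. ∠BLS = 25°  [LS∥KC, corresponding at L]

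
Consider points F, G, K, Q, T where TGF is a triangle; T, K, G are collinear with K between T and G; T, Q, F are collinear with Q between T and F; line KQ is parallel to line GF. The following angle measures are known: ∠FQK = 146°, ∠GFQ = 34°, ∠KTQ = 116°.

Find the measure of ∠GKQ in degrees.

∠GKQ = 150°

1. ∠KQT = 34°  [linear pair at Q on TF]
2. ∠QKT = 30°  [△TKQ]
3. ∠GKQ = 150°  [linear pair at K on TG]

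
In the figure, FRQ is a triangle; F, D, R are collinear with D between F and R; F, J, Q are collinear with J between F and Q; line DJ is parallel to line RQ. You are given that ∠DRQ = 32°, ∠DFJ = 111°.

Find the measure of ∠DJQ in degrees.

∠DJQ = 143°

1. ∠FRQ = 32°  [D on ray RF]
2. ∠QFR = 111°  [D on FR, J on FQ]
3. ∠FQR = 37°  [△FRQ]
4. ∠DJF = 37°  [DJ∥RQ, corresponding at J]
5. ∠DJQ = 143°  [linear pair at J on FQ]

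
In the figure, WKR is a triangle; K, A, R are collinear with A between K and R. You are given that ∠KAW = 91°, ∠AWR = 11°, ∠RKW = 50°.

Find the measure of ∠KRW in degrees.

1. ∠RAW = 89°  [linear pair at A on KR]
2. ∠ARW = 80°  [△WAR]
3. ∠KRW = 80°  [A on ray RK]

∠KRW = 80°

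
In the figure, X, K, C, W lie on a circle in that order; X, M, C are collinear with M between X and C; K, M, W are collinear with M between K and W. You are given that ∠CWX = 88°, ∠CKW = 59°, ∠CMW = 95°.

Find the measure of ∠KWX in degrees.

∠KWX = 36°

1. ∠CXW = 59°  [same arc CW]
2. ∠WMX = 85°  [linear pair at M on XC]
3. ∠KWX = 36°  [△XMW]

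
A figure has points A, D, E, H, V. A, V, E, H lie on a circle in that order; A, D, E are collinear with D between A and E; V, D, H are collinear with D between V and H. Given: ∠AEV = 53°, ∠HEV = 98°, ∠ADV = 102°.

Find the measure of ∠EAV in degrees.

1. ∠AHV = 53°  [same arc AV]
2. ∠HAV = 82°  [cyclic AVEH, opposite ∠A+∠E]
3. ∠AVH = 45°  [△AVH]
4. ∠EAV = 33°  [△ADV]

∠EAV = 33°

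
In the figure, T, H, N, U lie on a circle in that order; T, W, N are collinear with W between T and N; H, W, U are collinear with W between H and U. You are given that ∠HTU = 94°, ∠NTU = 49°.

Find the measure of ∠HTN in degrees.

∠HTN = 45°

1. ∠HNU = 86°  [cyclic THNU, opposite ∠T+∠N]
2. ∠NHU = 49°  [same arc NU]
3. ∠HUN = 45°  [△HNU]
4. ∠HTN = 45°  [same arc HN]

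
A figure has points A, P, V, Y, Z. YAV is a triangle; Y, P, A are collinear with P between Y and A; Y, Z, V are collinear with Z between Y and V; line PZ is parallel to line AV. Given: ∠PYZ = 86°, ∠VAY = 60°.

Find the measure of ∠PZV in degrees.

∠PZV = 146°

1. ∠AYV = 86°  [P on YA, Z on YV]
2. ∠AVY = 34°  [△YAV]
3. ∠PZY = 34°  [PZ∥AV, corresponding at Z]
4. ∠PZV = 146°  [linear pair at Z on YV]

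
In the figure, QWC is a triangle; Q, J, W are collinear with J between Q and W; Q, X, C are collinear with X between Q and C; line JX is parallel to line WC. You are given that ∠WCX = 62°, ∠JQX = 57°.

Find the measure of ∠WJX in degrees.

∠WJX = 119°

1. ∠QCW = 62°  [X on ray CQ]
2. ∠CQW = 57°  [J on QW, X on QC]
3. ∠CWQ = 61°  [△QWC]
4. ∠QJX = 61°  [JX∥WC, corresponding at J]
5. ∠WJX = 119°  [linear pair at J on QW]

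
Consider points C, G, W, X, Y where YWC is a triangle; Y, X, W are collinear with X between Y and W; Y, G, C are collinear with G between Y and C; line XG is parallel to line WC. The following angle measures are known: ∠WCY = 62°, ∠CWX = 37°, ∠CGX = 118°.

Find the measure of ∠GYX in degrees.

∠GYX = 81°

1. ∠CWY = 37°  [X on ray WY]
2. ∠CYW = 81°  [△YWC]
3. ∠GYX = 81°  [X on YW, G on YC]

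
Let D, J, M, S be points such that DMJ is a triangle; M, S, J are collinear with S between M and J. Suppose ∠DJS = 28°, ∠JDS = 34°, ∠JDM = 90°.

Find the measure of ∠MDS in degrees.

∠MDS = 56°

1. ∠DSJ = 118°  [△DSJ]
2. ∠DJM = 28°  [S on ray JM]
3. ∠DMJ = 62°  [△DMJ]
4. ∠DSM = 62°  [linear pair at S on MJ]
5. ∠DMS = 62°  [S on ray MJ]
6. ∠MDS = 56°  [△DMS]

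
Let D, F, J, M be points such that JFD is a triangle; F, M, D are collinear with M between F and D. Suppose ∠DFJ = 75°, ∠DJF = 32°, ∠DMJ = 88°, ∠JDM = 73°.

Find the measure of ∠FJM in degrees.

∠FJM = 13°

1. ∠JFM = 75°  [M on ray FD]
2. ∠FMJ = 92°  [linear pair at M on FD]
3. ∠FJM = 13°  [△JFM]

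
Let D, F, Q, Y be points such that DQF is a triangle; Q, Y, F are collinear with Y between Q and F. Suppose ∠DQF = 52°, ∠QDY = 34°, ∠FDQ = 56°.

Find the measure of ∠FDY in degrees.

1. ∠DFQ = 72°  [△DQF]
2. ∠DQY = 52°  [Y on ray QF]
3. ∠DYQ = 94°  [△DQY]
4. ∠DFY = 72°  [Y on ray FQ]
5. ∠DYF = 86°  [linear pair at Y on QF]
6. ∠FDY = 22°  [△DYF]

∠FDY = 22°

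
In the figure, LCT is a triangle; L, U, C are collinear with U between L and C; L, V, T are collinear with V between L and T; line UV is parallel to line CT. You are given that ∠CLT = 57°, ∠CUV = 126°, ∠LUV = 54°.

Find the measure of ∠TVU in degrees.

∠TVU = 111°

1. ∠ULV = 57°  [U on LC, V on LT]
2. ∠LVU = 69°  [△LUV]
3. ∠TVU = 111°  [linear pair at V on LT]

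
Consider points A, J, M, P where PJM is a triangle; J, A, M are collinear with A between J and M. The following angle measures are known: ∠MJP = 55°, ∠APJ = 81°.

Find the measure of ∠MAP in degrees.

1. ∠AJP = 55°  [A on ray JM]
2. ∠JAP = 44°  [△PJA]
3. ∠MAP = 136°  [linear pair at A on JM]

∠MAP = 136°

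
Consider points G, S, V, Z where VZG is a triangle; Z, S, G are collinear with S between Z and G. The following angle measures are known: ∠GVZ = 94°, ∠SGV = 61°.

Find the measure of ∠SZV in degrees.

∠SZV = 25°

1. ∠VGZ = 61°  [S on ray GZ]
2. ∠GZV = 25°  [△VZG]
3. ∠SZV = 25°  [S on ray ZG]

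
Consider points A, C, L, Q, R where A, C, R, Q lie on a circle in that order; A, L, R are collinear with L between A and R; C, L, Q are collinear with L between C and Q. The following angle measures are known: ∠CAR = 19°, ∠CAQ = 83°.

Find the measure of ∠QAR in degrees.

∠QAR = 64°

1. ∠CQR = 19°  [same arc CR]
2. ∠CRQ = 97°  [cyclic ACRQ, opposite ∠A+∠R]
3. ∠QCR = 64°  [△CRQ]
4. ∠QAR = 64°  [same arc RQ]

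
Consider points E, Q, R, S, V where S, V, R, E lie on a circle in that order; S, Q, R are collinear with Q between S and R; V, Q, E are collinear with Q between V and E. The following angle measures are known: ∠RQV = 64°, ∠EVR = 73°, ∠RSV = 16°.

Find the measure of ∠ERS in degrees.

∠ERS = 48°

1. ∠EQS = 64°  [vertical angles at Q]
2. ∠REV = 16°  [same arc VR]
3. ∠EQR = 116°  [linear pair at Q on SR]
4. ∠ERS = 48°  [△RQE]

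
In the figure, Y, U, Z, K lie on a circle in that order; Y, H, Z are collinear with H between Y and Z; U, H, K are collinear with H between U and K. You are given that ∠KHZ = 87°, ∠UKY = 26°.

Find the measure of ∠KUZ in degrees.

∠KUZ = 61°

1. ∠UHY = 87°  [vertical angles at H]
2. ∠UZY = 26°  [same arc YU]
3. ∠UHZ = 93°  [linear pair at H on YZ]
4. ∠KUZ = 61°  [△UHZ]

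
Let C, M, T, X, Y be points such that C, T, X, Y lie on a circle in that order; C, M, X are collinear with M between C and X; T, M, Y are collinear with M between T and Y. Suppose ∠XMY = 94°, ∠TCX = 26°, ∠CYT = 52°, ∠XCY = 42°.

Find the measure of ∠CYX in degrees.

1. ∠TYX = 26°  [same arc TX]
2. ∠CXY = 60°  [△XMY]
3. ∠CYX = 78°  [△CXY]

∠CYX = 78°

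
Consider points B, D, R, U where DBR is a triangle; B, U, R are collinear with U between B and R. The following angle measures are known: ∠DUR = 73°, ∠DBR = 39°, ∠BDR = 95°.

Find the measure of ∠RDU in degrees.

∠RDU = 61°

1. ∠BRD = 46°  [△DBR]
2. ∠DRU = 46°  [U on ray RB]
3. ∠RDU = 61°  [△DUR]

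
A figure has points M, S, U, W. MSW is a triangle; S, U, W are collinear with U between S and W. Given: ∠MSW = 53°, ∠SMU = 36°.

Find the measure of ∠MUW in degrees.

1. ∠MSU = 53°  [U on ray SW]
2. ∠MUS = 91°  [△MSU]
3. ∠MUW = 89°  [linear pair at U on SW]

∠MUW = 89°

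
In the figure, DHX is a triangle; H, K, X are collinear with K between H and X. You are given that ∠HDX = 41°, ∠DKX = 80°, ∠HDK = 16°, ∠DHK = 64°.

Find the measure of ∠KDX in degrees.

1. ∠DHX = 64°  [K on ray HX]
2. ∠DXH = 75°  [△DHX]
3. ∠DXK = 75°  [K on ray XH]
4. ∠KDX = 25°  [△DKX]

∠KDX = 25°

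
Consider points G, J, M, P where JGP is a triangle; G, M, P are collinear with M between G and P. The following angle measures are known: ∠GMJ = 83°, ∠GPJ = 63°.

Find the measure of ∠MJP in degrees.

1. ∠JMP = 97°  [linear pair at M on GP]
2. ∠JPM = 63°  [M on ray PG]
3. ∠MJP = 20°  [△JMP]

∠MJP = 20°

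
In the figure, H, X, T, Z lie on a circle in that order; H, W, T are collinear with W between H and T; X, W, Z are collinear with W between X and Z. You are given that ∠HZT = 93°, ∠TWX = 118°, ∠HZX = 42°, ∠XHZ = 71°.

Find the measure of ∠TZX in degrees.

1. ∠HTX = 42°  [same arc HX]
2. ∠XTZ = 109°  [cyclic HXTZ, opposite ∠H+∠T]
3. ∠TXZ = 20°  [△XWT]
4. ∠TZX = 51°  [△XTZ]

∠TZX = 51°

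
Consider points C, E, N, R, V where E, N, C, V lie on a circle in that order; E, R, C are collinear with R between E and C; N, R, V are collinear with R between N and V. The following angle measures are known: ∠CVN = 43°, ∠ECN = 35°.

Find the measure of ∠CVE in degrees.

1. ∠CEN = 43°  [same arc NC]
2. ∠CNE = 102°  [△ENC]
3. ∠CVE = 78°  [cyclic ENCV, opposite ∠N+∠V]

∠CVE = 78°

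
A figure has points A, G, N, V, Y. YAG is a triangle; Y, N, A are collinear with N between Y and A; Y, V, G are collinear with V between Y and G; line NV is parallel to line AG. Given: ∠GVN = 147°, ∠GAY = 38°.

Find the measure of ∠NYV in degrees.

∠NYV = 109°

1. ∠NVY = 33°  [linear pair at V on YG]
2. ∠VNY = 38°  [NV∥AG, corresponding at N]
3. ∠NYV = 109°  [△YNV]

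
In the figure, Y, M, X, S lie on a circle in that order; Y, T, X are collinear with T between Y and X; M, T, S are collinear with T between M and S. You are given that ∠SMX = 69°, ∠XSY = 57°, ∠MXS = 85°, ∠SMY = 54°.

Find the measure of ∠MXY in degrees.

∠MXY = 31°

1. ∠MSX = 26°  [△MXS]
2. ∠XMY = 123°  [cyclic YMXS, opposite ∠M+∠S]
3. ∠MYX = 26°  [same arc MX]
4. ∠MXY = 31°  [△YMX]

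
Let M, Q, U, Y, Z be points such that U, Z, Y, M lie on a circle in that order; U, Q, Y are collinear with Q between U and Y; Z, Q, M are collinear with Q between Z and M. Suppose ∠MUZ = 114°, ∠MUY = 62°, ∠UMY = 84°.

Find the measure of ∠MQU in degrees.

1. ∠MYZ = 66°  [cyclic UZYM, opposite ∠U+∠Y]
2. ∠MZY = 62°  [same arc YM]
3. ∠MYU = 34°  [△UYM]
4. ∠YMZ = 52°  [△ZYM]
5. ∠MQY = 94°  [△YQM]
6. ∠MQU = 86°  [linear pair at Q on UY]

∠MQU = 86°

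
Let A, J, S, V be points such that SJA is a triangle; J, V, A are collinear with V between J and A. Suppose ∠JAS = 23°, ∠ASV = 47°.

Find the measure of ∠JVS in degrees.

1. ∠SAV = 23°  [V on ray AJ]
2. ∠AVS = 110°  [△SVA]
3. ∠JVS = 70°  [linear pair at V on JA]

∠JVS = 70°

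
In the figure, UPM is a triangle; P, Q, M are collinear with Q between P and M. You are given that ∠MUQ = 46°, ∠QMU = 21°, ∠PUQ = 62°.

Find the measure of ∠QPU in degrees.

1. ∠MQU = 113°  [△UQM]
2. ∠PQU = 67°  [linear pair at Q on PM]
3. ∠QPU = 51°  [△UPQ]

∠QPU = 51°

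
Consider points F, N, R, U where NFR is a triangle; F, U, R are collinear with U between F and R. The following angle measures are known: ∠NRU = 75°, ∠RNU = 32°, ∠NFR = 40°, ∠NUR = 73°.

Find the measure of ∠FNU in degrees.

∠FNU = 33°

1. ∠NFU = 40°  [U on ray FR]
2. ∠FUN = 107°  [linear pair at U on FR]
3. ∠FNU = 33°  [△NFU]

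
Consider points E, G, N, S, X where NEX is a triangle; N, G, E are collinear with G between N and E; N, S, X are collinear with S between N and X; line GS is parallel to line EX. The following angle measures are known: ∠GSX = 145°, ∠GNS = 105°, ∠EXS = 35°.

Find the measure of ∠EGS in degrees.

∠EGS = 140°

1. ∠GSN = 35°  [linear pair at S on NX]
2. ∠NGS = 40°  [△NGS]
3. ∠EGS = 140°  [linear pair at G on NE]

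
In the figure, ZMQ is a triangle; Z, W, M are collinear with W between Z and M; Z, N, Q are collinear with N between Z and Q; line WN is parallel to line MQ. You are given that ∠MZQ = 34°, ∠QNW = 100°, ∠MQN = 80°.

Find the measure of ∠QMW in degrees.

1. ∠MQZ = 80°  [N on ray QZ]
2. ∠QMZ = 66°  [△ZMQ]
3. ∠QMW = 66°  [W on ray MZ]

∠QMW = 66°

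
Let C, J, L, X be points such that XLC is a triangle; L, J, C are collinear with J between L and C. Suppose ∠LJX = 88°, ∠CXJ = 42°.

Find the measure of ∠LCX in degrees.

1. ∠CJX = 92°  [linear pair at J on LC]
2. ∠JCX = 46°  [△XJC]
3. ∠LCX = 46°  [J on ray CL]

∠LCX = 46°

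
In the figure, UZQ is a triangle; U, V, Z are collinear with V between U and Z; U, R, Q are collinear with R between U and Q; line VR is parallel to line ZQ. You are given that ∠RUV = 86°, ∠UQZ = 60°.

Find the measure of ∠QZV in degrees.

1. ∠QUZ = 86°  [V on UZ, R on UQ]
2. ∠QZU = 34°  [△UZQ]
3. ∠QZV = 34°  [V on ray ZU]

∠QZV = 34°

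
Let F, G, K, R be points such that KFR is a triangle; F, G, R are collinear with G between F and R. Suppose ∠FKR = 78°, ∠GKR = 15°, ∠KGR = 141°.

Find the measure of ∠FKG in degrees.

1. ∠GRK = 24°  [△KGR]
2. ∠FGK = 39°  [linear pair at G on FR]
3. ∠FRK = 24°  [G on ray RF]
4. ∠KFR = 78°  [△KFR]
5. ∠GFK = 78°  [G on ray FR]
6. ∠FKG = 63°  [△KFG]

∠FKG = 63°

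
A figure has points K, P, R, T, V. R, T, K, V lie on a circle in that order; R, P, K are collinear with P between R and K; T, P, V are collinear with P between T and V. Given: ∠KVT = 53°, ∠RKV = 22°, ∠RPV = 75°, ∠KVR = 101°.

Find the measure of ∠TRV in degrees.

∠TRV = 110°

1. ∠RTV = 22°  [same arc RV]
2. ∠KRV = 57°  [△RKV]
3. ∠RVT = 48°  [△RPV]
4. ∠TRV = 110°  [△RTV]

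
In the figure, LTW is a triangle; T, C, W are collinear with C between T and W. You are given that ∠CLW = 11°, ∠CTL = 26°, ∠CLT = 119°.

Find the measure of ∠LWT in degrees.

∠LWT = 24°

1. ∠LCT = 35°  [△LTC]
2. ∠LCW = 145°  [linear pair at C on TW]
3. ∠CWL = 24°  [△LCW]
4. ∠LWT = 24°  [C on ray WT]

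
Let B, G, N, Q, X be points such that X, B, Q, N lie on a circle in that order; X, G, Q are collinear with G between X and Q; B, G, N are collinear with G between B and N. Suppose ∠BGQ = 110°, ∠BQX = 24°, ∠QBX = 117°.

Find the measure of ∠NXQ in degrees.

∠NXQ = 46°

1. ∠NGX = 110°  [vertical angles at G]
2. ∠BNX = 24°  [same arc XB]
3. ∠NXQ = 46°  [△XGN]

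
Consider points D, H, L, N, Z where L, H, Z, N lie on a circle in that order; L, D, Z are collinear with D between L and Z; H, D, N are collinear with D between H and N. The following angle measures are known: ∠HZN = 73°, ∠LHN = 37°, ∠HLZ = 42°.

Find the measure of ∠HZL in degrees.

∠HZL = 36°

1. ∠HLN = 107°  [cyclic LHZN, opposite ∠L+∠Z]
2. ∠HNL = 36°  [△LHN]
3. ∠HZL = 36°  [same arc LH]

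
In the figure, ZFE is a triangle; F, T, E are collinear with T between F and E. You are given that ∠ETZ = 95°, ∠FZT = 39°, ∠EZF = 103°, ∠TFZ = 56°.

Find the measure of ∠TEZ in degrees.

1. ∠EFZ = 56°  [T on ray FE]
2. ∠FEZ = 21°  [△ZFE]
3. ∠TEZ = 21°  [T on ray EF]

∠TEZ = 21°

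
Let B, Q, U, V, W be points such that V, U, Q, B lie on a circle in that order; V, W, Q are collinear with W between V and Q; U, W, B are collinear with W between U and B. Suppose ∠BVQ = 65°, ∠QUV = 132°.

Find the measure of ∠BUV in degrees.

1. ∠QBV = 48°  [cyclic VUQB, opposite ∠U+∠B]
2. ∠BQV = 67°  [△VQB]
3. ∠BUV = 67°  [same arc VB]

∠BUV = 67°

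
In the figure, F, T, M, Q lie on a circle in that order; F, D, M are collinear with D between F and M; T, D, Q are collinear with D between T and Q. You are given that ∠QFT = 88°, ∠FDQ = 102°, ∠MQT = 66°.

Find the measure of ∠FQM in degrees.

∠FQM = 122°

1. ∠QMT = 92°  [cyclic FTMQ, opposite ∠F+∠M]
2. ∠MDQ = 78°  [linear pair at D on FM]
3. ∠MTQ = 22°  [△TMQ]
4. ∠FMQ = 36°  [△MDQ]
5. ∠MFQ = 22°  [same arc MQ]
6. ∠FQM = 122°  [△FMQ]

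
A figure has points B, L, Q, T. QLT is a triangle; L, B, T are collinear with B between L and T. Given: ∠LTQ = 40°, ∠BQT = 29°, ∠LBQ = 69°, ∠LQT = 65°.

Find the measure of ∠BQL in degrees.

1. ∠QLT = 75°  [△QLT]
2. ∠BLQ = 75°  [B on ray LT]
3. ∠BQL = 36°  [△QLB]

∠BQL = 36°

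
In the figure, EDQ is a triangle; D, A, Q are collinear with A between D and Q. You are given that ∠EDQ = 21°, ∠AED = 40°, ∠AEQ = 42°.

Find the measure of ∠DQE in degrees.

∠DQE = 77°

1. ∠ADE = 21°  [A on ray DQ]
2. ∠DAE = 119°  [△EDA]
3. ∠EAQ = 61°  [linear pair at A on DQ]
4. ∠AQE = 77°  [△EAQ]
5. ∠DQE = 77°  [A on ray QD]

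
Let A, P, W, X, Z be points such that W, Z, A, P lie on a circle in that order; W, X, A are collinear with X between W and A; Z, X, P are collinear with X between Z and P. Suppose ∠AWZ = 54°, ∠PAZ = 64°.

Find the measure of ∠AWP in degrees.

1. ∠APZ = 54°  [same arc ZA]
2. ∠AZP = 62°  [△ZAP]
3. ∠AWP = 62°  [same arc AP]

∠AWP = 62°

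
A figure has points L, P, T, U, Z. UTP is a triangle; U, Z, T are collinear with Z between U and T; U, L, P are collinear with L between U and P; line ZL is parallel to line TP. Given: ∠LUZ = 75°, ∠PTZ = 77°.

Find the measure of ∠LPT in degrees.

1. ∠PUT = 75°  [Z on UT, L on UP]
2. ∠PTU = 77°  [Z on ray TU]
3. ∠TPU = 28°  [△UTP]
4. ∠LPT = 28°  [L on ray PU]

∠LPT = 28°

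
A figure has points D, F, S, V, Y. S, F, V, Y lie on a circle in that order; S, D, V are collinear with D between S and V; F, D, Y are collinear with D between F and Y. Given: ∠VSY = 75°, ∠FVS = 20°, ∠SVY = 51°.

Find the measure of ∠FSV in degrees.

∠FSV = 34°

1. ∠VFY = 75°  [same arc VY]
2. ∠FDV = 85°  [△FDV]
3. ∠SFY = 51°  [same arc SY]
4. ∠FDS = 95°  [linear pair at D on SV]
5. ∠FSV = 34°  [△SDF]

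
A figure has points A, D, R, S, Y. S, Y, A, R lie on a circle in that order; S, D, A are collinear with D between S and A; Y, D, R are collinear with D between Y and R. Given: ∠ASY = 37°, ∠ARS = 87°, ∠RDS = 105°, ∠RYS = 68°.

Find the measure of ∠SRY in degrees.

1. ∠AYS = 93°  [cyclic SYAR, opposite ∠Y+∠R]
2. ∠SAY = 50°  [△SYA]
3. ∠SRY = 50°  [same arc SY]

∠SRY = 50°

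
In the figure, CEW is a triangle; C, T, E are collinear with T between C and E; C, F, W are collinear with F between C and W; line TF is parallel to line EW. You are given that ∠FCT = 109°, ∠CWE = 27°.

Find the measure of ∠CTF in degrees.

∠CTF = 44°

1. ∠ECW = 109°  [T on CE, F on CW]
2. ∠CEW = 44°  [△CEW]
3. ∠CTF = 44°  [TF∥EW, corresponding at T]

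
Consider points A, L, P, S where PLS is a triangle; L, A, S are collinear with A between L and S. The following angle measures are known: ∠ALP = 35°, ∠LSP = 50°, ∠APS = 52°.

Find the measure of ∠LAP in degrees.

∠LAP = 102°

1. ∠ASP = 50°  [A on ray SL]
2. ∠PAS = 78°  [△PAS]
3. ∠LAP = 102°  [linear pair at A on LS]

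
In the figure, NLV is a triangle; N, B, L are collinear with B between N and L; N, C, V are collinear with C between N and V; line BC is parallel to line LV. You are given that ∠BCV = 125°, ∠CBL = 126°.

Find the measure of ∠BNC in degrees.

∠BNC = 71°

1. ∠BCN = 55°  [linear pair at C on NV]
2. ∠CBN = 54°  [linear pair at B on NL]
3. ∠BNC = 71°  [△NBC]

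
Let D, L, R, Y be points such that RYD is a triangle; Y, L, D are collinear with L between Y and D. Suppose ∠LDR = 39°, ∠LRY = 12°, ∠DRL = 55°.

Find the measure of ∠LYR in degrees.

∠LYR = 74°

1. ∠DLR = 86°  [△RLD]
2. ∠RLY = 94°  [linear pair at L on YD]
3. ∠LYR = 74°  [△RYL]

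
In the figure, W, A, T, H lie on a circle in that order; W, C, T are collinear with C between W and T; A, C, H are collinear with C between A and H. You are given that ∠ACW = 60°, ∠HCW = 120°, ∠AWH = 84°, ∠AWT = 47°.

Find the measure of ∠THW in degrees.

∠THW = 70°

1. ∠HCT = 60°  [vertical angles at C]
2. ∠HAW = 73°  [△WCA]
3. ∠AHW = 23°  [△WAH]
4. ∠AHT = 47°  [same arc AT]
5. ∠HTW = 73°  [△TCH]
6. ∠HWT = 37°  [△WCH]
7. ∠THW = 70°  [△WTH]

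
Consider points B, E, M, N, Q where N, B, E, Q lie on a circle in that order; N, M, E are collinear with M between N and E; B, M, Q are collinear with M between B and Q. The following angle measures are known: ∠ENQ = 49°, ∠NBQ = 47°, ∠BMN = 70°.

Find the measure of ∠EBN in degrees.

∠EBN = 96°

1. ∠EBQ = 49°  [same arc EQ]
2. ∠BNE = 63°  [△NMB]
3. ∠BME = 110°  [linear pair at M on NE]
4. ∠BEN = 21°  [△BME]
5. ∠EBN = 96°  [△NBE]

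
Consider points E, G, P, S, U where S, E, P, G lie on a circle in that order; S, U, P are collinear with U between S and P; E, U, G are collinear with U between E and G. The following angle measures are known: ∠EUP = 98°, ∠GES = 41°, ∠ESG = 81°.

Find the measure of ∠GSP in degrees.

1. ∠GUS = 98°  [vertical angles at U]
2. ∠EGS = 58°  [△SEG]
3. ∠GSP = 24°  [△SUG]

∠GSP = 24°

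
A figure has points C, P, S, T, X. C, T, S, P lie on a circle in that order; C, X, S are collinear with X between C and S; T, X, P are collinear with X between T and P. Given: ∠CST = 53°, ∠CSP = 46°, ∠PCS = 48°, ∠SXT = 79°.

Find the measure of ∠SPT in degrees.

1. ∠CTP = 46°  [same arc CP]
2. ∠CXT = 101°  [linear pair at X on CS]
3. ∠SCT = 33°  [△CXT]
4. ∠SPT = 33°  [same arc TS]

∠SPT = 33°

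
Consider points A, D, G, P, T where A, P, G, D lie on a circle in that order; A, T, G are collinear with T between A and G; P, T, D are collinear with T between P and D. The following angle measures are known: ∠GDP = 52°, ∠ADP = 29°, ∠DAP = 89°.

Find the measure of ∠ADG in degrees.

∠ADG = 81°

1. ∠GAP = 52°  [same arc PG]
2. ∠AGP = 29°  [same arc AP]
3. ∠APG = 99°  [△APG]
4. ∠ADG = 81°  [cyclic APGD, opposite ∠P+∠D]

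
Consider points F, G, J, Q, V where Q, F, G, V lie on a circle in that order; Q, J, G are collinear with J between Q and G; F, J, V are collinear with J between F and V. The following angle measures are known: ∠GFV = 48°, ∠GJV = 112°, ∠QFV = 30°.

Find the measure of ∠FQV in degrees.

∠FQV = 86°

1. ∠GQV = 48°  [same arc GV]
2. ∠QJV = 68°  [linear pair at J on QG]
3. ∠FVQ = 64°  [△QJV]
4. ∠FQV = 86°  [△QFV]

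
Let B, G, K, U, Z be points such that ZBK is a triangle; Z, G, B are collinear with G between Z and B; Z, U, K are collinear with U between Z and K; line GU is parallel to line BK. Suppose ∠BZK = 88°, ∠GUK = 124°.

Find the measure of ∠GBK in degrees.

1. ∠GZU = 88°  [G on ZB, U on ZK]
2. ∠GUZ = 56°  [linear pair at U on ZK]
3. ∠UGZ = 36°  [△ZGU]
4. ∠BGU = 144°  [linear pair at G on ZB]
5. ∠GBK = 36°  [GU∥BK, co-interior at B–G]

∠GBK = 36°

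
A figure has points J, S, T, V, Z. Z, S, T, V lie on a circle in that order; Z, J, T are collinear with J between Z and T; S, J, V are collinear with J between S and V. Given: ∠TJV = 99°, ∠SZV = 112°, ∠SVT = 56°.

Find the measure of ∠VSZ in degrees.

∠VSZ = 25°

1. ∠SJZ = 99°  [vertical angles at J]
2. ∠SZT = 56°  [same arc ST]
3. ∠VSZ = 25°  [△ZJS]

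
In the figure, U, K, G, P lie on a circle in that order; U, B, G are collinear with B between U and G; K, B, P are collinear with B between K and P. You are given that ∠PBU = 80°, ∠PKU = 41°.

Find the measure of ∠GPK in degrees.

1. ∠GBP = 100°  [linear pair at B on UG]
2. ∠PGU = 41°  [same arc UP]
3. ∠GPK = 39°  [△GBP]

∠GPK = 39°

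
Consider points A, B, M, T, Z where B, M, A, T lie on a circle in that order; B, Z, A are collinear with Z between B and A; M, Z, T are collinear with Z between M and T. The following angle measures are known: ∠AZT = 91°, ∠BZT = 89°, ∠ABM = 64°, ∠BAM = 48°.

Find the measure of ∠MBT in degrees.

∠MBT = 107°

1. ∠BZM = 91°  [vertical angles at Z]
2. ∠BMT = 25°  [△BZM]
3. ∠BTM = 48°  [same arc BM]
4. ∠MBT = 107°  [△BMT]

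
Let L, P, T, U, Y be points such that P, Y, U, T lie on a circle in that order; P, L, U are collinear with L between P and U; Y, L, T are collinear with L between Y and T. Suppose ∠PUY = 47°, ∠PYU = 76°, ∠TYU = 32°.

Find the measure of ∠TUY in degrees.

∠TUY = 91°

1. ∠UPY = 57°  [△PYU]
2. ∠UTY = 57°  [same arc YU]
3. ∠TUY = 91°  [△YUT]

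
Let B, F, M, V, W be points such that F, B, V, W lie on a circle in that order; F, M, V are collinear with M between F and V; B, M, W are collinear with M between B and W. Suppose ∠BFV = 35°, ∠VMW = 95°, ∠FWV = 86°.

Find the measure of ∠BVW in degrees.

1. ∠BWV = 35°  [same arc BV]
2. ∠FVW = 50°  [△VMW]
3. ∠VFW = 44°  [△FVW]
4. ∠VBW = 44°  [same arc VW]
5. ∠BVW = 101°  [△BVW]

∠BVW = 101°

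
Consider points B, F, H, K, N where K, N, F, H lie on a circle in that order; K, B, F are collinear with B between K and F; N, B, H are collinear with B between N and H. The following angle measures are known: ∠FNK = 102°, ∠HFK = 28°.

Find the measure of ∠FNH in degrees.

1. ∠FHK = 78°  [cyclic KNFH, opposite ∠N+∠H]
2. ∠FKH = 74°  [△KFH]
3. ∠FNH = 74°  [same arc FH]

∠FNH = 74°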